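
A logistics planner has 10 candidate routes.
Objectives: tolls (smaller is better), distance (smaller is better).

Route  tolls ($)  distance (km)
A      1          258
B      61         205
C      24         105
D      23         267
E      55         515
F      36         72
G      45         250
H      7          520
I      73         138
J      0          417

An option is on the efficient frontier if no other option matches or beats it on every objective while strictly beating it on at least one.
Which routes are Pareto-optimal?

A, C, F, J

A: not dominated.
B: dominated by C (tolls 24≤61, distance 105≤205).
C: not dominated.
D: dominated by A (tolls 1≤23, distance 258≤267).
E: dominated by A (tolls 1≤55, distance 258≤515).
F: not dominated (best distance).
G: dominated by C (tolls 24≤45, distance 105≤250).
H: dominated by A (tolls 1≤7, distance 258≤520).
I: dominated by C (tolls 24≤73, distance 105≤138).
J: not dominated (best tolls).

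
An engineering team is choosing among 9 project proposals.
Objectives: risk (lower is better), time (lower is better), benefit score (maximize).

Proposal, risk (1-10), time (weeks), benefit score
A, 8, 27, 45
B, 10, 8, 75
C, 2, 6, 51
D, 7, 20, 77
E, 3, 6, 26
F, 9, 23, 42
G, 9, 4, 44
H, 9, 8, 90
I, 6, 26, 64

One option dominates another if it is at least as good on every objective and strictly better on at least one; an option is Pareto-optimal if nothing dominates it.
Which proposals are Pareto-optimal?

A: dominated by C (risk 2≤8, time 6≤27, benefit score 51≥45).
B: dominated by H (risk 9≤10, time 8≤8, benefit score 90≥75).
C: not dominated (best risk).
D: not dominated.
E: dominated by C (risk 2≤3, time 6≤6, benefit score 51≥26).
F: dominated by C (risk 2≤9, time 6≤23, benefit score 51≥42).
G: not dominated (best time).
H: not dominated (best benefit score).
I: not dominated.

C, D, G, H, I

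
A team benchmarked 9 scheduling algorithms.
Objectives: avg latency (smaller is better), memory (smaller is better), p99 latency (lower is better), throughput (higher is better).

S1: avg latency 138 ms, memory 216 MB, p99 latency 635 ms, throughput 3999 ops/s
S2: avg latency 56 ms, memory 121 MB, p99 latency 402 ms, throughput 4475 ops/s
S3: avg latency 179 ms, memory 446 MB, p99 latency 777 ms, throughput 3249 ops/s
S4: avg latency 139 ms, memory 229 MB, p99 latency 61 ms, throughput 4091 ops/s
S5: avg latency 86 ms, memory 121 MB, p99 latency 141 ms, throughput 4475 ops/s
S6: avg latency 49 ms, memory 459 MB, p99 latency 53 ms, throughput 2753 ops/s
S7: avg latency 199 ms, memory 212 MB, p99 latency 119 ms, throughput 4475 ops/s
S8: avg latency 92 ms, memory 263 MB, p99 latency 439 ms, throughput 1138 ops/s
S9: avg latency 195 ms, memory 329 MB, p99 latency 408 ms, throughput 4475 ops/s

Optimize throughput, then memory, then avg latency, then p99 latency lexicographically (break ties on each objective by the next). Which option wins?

First maximize throughput: best is 4475, kept {S2, S5, S7, S9}.
Then minimize memory: best is 121, kept {S2, S5}.
Then minimize avg latency: best is 56, kept {S2}.

S2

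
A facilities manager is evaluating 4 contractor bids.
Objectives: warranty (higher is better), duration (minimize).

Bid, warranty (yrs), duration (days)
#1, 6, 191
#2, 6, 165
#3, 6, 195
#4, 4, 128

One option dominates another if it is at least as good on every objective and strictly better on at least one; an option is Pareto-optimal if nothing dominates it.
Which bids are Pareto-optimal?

#2, #4

#1: dominated by #2 (warranty 6≥6, duration 165≤191).
#2: not dominated.
#3: dominated by #1 (warranty 6≥6, duration 191≤195).
#4: not dominated (best duration).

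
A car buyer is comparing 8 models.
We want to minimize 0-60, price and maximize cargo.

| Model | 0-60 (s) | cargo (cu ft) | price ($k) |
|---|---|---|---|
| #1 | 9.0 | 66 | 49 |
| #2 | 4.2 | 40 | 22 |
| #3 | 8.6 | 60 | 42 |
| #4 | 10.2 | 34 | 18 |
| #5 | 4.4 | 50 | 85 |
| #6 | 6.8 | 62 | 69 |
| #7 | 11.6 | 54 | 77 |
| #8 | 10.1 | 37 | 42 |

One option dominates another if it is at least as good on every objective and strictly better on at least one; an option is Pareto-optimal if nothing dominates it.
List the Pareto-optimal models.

#1: not dominated (best cargo).
#2: not dominated (best 0-60).
#3: not dominated.
#4: not dominated (best price).
#5: not dominated.
#6: not dominated.
#7: dominated by #1 (0-60 9.0≤11.6, cargo 66≥54, price 49≤77).
#8: dominated by #2 (0-60 4.2≤10.1, cargo 40≥37, price 22≤42).

#1, #2, #3, #4, #5, #6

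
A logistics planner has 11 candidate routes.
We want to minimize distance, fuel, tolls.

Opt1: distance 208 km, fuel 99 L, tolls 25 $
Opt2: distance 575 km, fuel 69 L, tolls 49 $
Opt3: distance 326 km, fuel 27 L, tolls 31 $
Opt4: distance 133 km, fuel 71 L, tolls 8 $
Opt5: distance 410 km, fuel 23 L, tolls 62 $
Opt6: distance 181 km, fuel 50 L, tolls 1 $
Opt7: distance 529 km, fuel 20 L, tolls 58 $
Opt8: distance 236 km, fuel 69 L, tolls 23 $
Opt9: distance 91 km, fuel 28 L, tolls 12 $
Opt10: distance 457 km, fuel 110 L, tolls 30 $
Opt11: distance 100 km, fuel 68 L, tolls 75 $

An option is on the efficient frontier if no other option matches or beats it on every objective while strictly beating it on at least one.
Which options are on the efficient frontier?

Opt3, Opt4, Opt5, Opt6, Opt7, Opt9

Opt1: dominated by Opt4 (distance 133≤208, fuel 71≤99, tolls 8≤25).
Opt2: dominated by Opt3 (distance 326≤575, fuel 27≤69, tolls 31≤49).
Opt3: not dominated.
Opt4: not dominated.
Opt5: not dominated.
Opt6: not dominated (best tolls).
Opt7: not dominated (best fuel).
Opt8: dominated by Opt6 (distance 181≤236, fuel 50≤69, tolls 1≤23).
Opt9: not dominated (best distance).
Opt10: dominated by Opt1 (distance 208≤457, fuel 99≤110, tolls 25≤30).
Opt11: dominated by Opt9 (distance 91≤100, fuel 28≤68, tolls 12≤75).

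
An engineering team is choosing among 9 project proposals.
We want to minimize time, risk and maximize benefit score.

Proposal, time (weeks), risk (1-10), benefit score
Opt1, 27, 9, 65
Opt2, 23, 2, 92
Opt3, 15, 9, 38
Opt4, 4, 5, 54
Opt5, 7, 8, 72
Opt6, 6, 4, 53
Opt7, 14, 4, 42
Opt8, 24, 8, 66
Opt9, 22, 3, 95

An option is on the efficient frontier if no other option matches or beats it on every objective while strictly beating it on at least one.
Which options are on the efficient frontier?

Opt1: dominated by Opt2 (time 23≤27, risk 2≤9, benefit score 92≥65).
Opt2: not dominated (best risk).
Opt3: dominated by Opt4 (time 4≤15, risk 5≤9, benefit score 54≥38).
Opt4: not dominated (best time).
Opt5: not dominated.
Opt6: not dominated.
Opt7: dominated by Opt6 (time 6≤14, risk 4≤4, benefit score 53≥42).
Opt8: dominated by Opt2 (time 23≤24, risk 2≤8, benefit score 92≥66).
Opt9: not dominated (best benefit score).

Opt2, Opt4, Opt5, Opt6, Opt9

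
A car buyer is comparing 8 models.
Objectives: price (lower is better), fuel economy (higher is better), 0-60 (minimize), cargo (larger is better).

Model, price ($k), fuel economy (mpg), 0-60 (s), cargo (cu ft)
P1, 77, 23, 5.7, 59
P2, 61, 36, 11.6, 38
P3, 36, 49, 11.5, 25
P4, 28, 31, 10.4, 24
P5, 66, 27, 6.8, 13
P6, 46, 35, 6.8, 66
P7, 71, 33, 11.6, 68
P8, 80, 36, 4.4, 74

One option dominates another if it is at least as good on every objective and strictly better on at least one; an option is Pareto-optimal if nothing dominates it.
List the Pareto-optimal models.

P1, P2, P3, P4, P6, P7, P8

P1: not dominated.
P2: not dominated.
P3: not dominated (best fuel economy).
P4: not dominated (best price).
P5: dominated by P6 (price 46≤66, fuel economy 35≥27, 0-60 6.8≤6.8, cargo 66≥13).
P6: not dominated.
P7: not dominated.
P8: not dominated (best 0-60).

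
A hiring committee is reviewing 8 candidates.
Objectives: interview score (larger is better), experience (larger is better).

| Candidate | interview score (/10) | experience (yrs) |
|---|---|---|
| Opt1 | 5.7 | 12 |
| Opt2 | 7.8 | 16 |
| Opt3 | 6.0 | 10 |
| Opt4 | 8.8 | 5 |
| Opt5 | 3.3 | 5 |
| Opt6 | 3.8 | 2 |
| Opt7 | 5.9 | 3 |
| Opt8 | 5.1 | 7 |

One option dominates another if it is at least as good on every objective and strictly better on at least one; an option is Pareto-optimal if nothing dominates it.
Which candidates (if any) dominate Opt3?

Opt2: interview score 7.8≥6.0, experience 16≥10 — dominates Opt3.
Others (Opt1, Opt4, Opt5, Opt6, Opt7, Opt8) are each worse than Opt3 on at least one objective.

Opt2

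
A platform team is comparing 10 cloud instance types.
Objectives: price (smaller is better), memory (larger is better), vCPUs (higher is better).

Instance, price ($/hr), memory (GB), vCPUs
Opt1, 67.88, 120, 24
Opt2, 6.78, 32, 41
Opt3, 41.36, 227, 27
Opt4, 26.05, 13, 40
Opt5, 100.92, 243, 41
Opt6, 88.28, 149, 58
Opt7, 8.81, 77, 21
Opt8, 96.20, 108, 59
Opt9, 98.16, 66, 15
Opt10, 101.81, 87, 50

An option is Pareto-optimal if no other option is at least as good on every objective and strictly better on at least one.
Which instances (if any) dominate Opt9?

Opt1: price 67.88≤98.16, memory 120≥66, vCPUs 24≥15 — dominates Opt9.
Opt3: price 41.36≤98.16, memory 227≥66, vCPUs 27≥15 — dominates Opt9.
Opt6: price 88.28≤98.16, memory 149≥66, vCPUs 58≥15 — dominates Opt9.
Opt7: price 8.81≤98.16, memory 77≥66, vCPUs 21≥15 — dominates Opt9.
Opt8: price 96.20≤98.16, memory 108≥66, vCPUs 59≥15 — dominates Opt9.
Others (Opt2, Opt4, Opt5, Opt10) are each worse than Opt9 on at least one objective.

Opt1, Opt3, Opt6, Opt7, Opt8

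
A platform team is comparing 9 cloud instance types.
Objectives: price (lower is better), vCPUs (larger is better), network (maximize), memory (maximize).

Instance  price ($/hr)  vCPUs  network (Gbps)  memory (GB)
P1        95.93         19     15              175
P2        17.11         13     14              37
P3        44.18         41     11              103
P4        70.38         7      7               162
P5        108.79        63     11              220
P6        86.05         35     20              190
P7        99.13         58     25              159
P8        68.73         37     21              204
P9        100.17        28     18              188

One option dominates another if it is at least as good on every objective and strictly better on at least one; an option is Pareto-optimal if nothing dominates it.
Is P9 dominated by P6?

P6 vs P9: price 86.05≤100.17, vCPUs 35≥28, network 20≥18, memory 190≥188 — P6 is at least as good on every objective with at least one strict improvement.

Yes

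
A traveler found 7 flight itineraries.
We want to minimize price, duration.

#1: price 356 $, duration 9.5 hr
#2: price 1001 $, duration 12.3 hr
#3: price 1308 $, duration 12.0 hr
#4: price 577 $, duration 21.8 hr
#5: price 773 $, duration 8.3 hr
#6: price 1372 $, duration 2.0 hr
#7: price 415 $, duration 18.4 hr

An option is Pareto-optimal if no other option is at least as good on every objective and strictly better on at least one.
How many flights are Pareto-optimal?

#1: not dominated (best price).
#2: dominated by #1 (price 356≤1001, duration 9.5≤12.3).
#3: dominated by #1 (price 356≤1308, duration 9.5≤12.0).
#4: dominated by #1 (price 356≤577, duration 9.5≤21.8).
#5: not dominated.
#6: not dominated (best duration).
#7: dominated by #1 (price 356≤415, duration 9.5≤18.4).
Pareto-optimal: #1, #5, #6 → 3.

3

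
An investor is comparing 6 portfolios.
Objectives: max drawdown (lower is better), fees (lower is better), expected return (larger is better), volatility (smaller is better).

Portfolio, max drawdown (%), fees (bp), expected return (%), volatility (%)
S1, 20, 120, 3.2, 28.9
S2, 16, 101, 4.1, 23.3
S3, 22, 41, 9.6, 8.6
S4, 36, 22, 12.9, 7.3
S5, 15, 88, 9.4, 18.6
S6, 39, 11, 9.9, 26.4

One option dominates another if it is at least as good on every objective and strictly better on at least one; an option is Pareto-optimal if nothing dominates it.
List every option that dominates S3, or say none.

S1: worse on fees (120 vs 41).
S2: worse on fees (101 vs 41).
S4: worse on max drawdown (36 vs 22).
S5: worse on fees (88 vs 41).
S6: worse on max drawdown (39 vs 22).
No option dominates S3.

none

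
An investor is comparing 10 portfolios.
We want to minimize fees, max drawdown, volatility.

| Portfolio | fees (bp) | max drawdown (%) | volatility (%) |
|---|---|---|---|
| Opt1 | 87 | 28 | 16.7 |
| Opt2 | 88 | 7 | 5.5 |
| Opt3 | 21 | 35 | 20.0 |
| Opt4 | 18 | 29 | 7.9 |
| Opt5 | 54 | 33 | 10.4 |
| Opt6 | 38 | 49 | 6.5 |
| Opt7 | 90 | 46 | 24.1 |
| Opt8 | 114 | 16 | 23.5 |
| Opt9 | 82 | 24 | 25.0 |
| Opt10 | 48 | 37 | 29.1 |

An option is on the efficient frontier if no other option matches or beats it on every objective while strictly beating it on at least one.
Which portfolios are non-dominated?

Opt1, Opt2, Opt4, Opt6, Opt9

Opt1: not dominated.
Opt2: not dominated (best max drawdown).
Opt3: dominated by Opt4 (fees 18≤21, max drawdown 29≤35, volatility 7.9≤20.0).
Opt4: not dominated (best fees).
Opt5: dominated by Opt4 (fees 18≤54, max drawdown 29≤33, volatility 7.9≤10.4).
Opt6: not dominated.
Opt7: dominated by Opt1 (fees 87≤90, max drawdown 28≤46, volatility 16.7≤24.1).
Opt8: dominated by Opt2 (fees 88≤114, max drawdown 7≤16, volatility 5.5≤23.5).
Opt9: not dominated.
Opt10: dominated by Opt3 (fees 21≤48, max drawdown 35≤37, volatility 20.0≤29.1).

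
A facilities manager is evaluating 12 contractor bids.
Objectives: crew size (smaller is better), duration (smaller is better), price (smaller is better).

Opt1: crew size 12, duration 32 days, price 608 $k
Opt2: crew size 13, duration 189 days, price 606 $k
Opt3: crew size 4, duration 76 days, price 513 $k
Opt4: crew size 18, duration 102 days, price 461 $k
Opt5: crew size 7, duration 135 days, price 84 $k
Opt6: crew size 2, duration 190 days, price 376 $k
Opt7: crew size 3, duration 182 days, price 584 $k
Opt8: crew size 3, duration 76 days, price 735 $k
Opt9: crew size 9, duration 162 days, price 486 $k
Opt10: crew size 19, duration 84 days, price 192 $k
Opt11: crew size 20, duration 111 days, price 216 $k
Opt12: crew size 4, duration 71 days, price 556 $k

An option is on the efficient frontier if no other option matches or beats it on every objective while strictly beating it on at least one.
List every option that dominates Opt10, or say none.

none

Opt1: worse on price (608 vs 192).
Opt2: worse on duration (189 vs 84).
Opt3: worse on price (513 vs 192).
Opt4: worse on duration (102 vs 84).
Opt5: worse on duration (135 vs 84).
Opt6: worse on duration (190 vs 84).
Opt7: worse on duration (182 vs 84).
Opt8: worse on price (735 vs 192).
Opt9: worse on duration (162 vs 84).
Opt11: worse on crew size (20 vs 19).
Opt12: worse on price (556 vs 192).
No option dominates Opt10.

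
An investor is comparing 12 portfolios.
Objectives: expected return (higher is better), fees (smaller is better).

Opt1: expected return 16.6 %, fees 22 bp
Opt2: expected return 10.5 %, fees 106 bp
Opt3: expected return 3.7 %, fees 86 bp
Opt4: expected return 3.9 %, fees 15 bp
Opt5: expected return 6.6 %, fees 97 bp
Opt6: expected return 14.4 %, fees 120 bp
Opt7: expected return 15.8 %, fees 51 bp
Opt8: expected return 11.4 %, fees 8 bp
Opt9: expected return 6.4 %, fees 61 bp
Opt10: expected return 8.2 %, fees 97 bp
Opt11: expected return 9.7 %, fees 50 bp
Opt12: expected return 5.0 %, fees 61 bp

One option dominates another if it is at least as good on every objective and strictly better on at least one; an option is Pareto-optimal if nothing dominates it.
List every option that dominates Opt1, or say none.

none

Opt2: worse on expected return (10.5 vs 16.6).
Opt3: worse on expected return (3.7 vs 16.6).
Opt4: worse on expected return (3.9 vs 16.6).
Opt5: worse on expected return (6.6 vs 16.6).
Opt6: worse on expected return (14.4 vs 16.6).
Opt7: worse on expected return (15.8 vs 16.6).
Opt8: worse on expected return (11.4 vs 16.6).
Opt9: worse on expected return (6.4 vs 16.6).
Opt10: worse on expected return (8.2 vs 16.6).
Opt11: worse on expected return (9.7 vs 16.6).
Opt12: worse on expected return (5.0 vs 16.6).
No option dominates Opt1.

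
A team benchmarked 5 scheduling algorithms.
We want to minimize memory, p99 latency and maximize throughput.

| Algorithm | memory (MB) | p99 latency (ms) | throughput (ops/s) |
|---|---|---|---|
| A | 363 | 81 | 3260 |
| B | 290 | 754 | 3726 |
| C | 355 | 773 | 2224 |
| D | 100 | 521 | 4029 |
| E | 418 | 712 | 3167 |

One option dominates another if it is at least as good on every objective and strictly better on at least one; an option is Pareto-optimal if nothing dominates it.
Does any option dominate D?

No

A: worse on memory (363 vs 100).
B: worse on memory (290 vs 100).
C: worse on memory (355 vs 100).
E: worse on memory (418 vs 100).
No option is at least as good as D on every objective and strictly better on one.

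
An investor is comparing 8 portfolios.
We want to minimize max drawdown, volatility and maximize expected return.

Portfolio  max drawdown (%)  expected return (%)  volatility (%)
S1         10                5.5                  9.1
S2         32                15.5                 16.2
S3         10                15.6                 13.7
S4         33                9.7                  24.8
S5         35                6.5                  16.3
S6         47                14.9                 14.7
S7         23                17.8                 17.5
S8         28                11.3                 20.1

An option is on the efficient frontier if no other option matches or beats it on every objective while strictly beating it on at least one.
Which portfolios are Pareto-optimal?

S1: not dominated (best volatility).
S2: dominated by S3 (max drawdown 10≤32, expected return 15.6≥15.5, volatility 13.7≤16.2).
S3: not dominated.
S4: dominated by S2 (max drawdown 32≤33, expected return 15.5≥9.7, volatility 16.2≤24.8).
S5: dominated by S2 (max drawdown 32≤35, expected return 15.5≥6.5, volatility 16.2≤16.3).
S6: dominated by S3 (max drawdown 10≤47, expected return 15.6≥14.9, volatility 13.7≤14.7).
S7: not dominated (best expected return).
S8: dominated by S3 (max drawdown 10≤28, expected return 15.6≥11.3, volatility 13.7≤20.1).

S1, S3, S7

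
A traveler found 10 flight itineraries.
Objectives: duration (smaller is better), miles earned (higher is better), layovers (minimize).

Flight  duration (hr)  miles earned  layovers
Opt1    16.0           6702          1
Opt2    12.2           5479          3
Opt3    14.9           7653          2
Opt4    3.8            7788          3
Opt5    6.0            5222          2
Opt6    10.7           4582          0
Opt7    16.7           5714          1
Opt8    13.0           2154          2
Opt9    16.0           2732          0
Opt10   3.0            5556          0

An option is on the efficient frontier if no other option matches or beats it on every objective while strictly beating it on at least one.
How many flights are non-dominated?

Opt1: not dominated.
Opt2: dominated by Opt4 (duration 3.8≤12.2, miles earned 7788≥5479, layovers 3≤3).
Opt3: not dominated.
Opt4: not dominated (best miles earned).
Opt5: dominated by Opt10 (duration 3.0≤6.0, miles earned 5556≥5222, layovers 0≤2).
Opt6: dominated by Opt10 (duration 3.0≤10.7, miles earned 5556≥4582, layovers 0≤0).
Opt7: dominated by Opt1 (duration 16.0≤16.7, miles earned 6702≥5714, layovers 1≤1).
Opt8: dominated by Opt5 (duration 6.0≤13.0, miles earned 5222≥2154, layovers 2≤2).
Opt9: dominated by Opt6 (duration 10.7≤16.0, miles earned 4582≥2732, layovers 0≤0).
Opt10: not dominated (best duration).
Pareto-optimal: Opt1, Opt3, Opt4, Opt10 → 4.

4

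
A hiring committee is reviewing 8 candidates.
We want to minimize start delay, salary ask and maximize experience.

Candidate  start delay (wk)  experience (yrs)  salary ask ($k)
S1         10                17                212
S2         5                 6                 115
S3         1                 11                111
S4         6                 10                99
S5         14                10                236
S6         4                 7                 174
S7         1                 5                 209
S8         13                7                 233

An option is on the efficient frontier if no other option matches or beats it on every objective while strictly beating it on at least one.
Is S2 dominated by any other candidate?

S3 vs S2: start delay 1≤5, experience 11≥6, salary ask 111≤115 — S3 is at least as good on every objective and strictly better on at least one, so S3 dominates S2.

Yes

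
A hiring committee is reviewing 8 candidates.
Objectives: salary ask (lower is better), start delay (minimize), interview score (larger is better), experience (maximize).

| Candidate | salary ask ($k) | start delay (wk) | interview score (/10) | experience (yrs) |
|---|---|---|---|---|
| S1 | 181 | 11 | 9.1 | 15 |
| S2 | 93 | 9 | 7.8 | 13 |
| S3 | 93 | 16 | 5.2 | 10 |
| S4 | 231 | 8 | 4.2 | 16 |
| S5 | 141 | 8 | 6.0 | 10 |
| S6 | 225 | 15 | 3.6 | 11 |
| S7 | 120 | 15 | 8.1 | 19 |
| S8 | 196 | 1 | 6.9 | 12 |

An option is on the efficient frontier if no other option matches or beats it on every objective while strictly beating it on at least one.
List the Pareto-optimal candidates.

S1: not dominated (best interview score).
S2: not dominated.
S3: dominated by S2 (salary ask 93≤93, start delay 9≤16, interview score 7.8≥5.2, experience 13≥10).
S4: not dominated.
S5: not dominated.
S6: dominated by S1 (salary ask 181≤225, start delay 11≤15, interview score 9.1≥3.6, experience 15≥11).
S7: not dominated (best experience).
S8: not dominated (best start delay).

S1, S2, S4, S5, S7, S8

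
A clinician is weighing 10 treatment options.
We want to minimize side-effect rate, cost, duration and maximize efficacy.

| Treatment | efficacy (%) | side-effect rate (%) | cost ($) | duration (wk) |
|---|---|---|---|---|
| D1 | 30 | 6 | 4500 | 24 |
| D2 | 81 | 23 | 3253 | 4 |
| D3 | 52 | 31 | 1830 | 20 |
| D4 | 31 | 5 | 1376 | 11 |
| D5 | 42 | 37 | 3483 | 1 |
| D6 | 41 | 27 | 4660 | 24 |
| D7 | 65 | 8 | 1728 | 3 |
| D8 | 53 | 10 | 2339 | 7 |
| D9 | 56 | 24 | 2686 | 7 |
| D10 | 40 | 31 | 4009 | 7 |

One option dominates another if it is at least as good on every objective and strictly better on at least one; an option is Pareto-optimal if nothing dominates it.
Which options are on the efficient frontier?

D1: dominated by D4 (efficacy 31≥30, side-effect rate 5≤6, cost 1376≤4500, duration 11≤24).
D2: not dominated (best efficacy).
D3: dominated by D7 (efficacy 65≥52, side-effect rate 8≤31, cost 1728≤1830, duration 3≤20).
D4: not dominated (best side-effect rate).
D5: not dominated (best duration).
D6: dominated by D2 (efficacy 81≥41, side-effect rate 23≤27, cost 3253≤4660, duration 4≤24).
D7: not dominated.
D8: dominated by D7 (efficacy 65≥53, side-effect rate 8≤10, cost 1728≤2339, duration 3≤7).
D9: dominated by D7 (efficacy 65≥56, side-effect rate 8≤24, cost 1728≤2686, duration 3≤7).
D10: dominated by D2 (efficacy 81≥40, side-effect rate 23≤31, cost 3253≤4009, duration 4≤7).

D2, D4, D5, D7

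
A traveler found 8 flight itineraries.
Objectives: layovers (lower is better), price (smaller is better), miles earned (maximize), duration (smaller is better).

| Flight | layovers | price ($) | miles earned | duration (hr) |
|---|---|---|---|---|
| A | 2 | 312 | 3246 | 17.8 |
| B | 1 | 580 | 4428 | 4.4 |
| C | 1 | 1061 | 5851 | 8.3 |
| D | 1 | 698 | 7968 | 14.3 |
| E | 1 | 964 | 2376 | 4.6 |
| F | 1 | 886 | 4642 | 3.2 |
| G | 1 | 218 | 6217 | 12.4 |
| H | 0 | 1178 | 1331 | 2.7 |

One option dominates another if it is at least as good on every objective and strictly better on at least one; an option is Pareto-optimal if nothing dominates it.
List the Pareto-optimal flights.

A: dominated by G (layovers 1≤2, price 218≤312, miles earned 6217≥3246, duration 12.4≤17.8).
B: not dominated.
C: not dominated.
D: not dominated (best miles earned).
E: dominated by B (layovers 1≤1, price 580≤964, miles earned 4428≥2376, duration 4.4≤4.6).
F: not dominated.
G: not dominated (best price).
H: not dominated (best layovers).

B, C, D, F, G, H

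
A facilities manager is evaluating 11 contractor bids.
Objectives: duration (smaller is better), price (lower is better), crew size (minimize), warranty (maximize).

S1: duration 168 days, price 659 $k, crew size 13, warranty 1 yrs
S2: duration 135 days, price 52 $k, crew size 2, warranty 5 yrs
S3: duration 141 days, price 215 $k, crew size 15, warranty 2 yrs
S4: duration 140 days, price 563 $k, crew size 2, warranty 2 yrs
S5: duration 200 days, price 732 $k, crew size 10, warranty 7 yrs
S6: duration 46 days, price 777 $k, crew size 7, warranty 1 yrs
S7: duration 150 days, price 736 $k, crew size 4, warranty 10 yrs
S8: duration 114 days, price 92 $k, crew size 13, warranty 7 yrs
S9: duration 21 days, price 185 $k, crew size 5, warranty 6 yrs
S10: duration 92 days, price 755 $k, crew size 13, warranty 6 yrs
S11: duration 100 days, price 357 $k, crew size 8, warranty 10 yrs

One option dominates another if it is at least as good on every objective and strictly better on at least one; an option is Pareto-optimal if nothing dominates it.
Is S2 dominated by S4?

No

S4 vs S2: S4 is worse on duration (140 vs 135), so it does not dominate S2.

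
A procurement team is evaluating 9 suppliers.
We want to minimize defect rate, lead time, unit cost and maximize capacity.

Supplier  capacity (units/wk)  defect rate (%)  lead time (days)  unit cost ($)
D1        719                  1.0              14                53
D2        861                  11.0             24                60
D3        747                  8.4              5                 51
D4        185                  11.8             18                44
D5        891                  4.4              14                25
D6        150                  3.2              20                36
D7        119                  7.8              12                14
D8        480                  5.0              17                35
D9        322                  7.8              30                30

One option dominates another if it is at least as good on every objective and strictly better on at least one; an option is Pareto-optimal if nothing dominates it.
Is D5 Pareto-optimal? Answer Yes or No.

Yes

D1: worse on capacity (719 vs 891).
D2: worse on capacity (861 vs 891).
D3: worse on capacity (747 vs 891).
D4: worse on capacity (185 vs 891).
D6: worse on capacity (150 vs 891).
D7: worse on capacity (119 vs 891).
D8: worse on capacity (480 vs 891).
D9: worse on capacity (322 vs 891).
No option is at least as good as D5 on every objective and strictly better on one.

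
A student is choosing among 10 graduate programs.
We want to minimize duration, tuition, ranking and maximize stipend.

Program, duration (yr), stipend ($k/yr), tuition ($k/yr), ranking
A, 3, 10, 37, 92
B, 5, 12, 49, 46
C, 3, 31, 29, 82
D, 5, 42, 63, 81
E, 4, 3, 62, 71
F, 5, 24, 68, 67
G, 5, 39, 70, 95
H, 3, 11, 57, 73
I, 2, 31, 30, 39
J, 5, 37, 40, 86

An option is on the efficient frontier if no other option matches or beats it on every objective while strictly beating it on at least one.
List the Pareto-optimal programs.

A: dominated by C (duration 3≤3, stipend 31≥10, tuition 29≤37, ranking 82≤92).
B: dominated by I (duration 2≤5, stipend 31≥12, tuition 30≤49, ranking 39≤46).
C: not dominated (best tuition).
D: not dominated (best stipend).
E: dominated by I (duration 2≤4, stipend 31≥3, tuition 30≤62, ranking 39≤71).
F: dominated by I (duration 2≤5, stipend 31≥24, tuition 30≤68, ranking 39≤67).
G: dominated by D (duration 5≤5, stipend 42≥39, tuition 63≤70, ranking 81≤95).
H: dominated by I (duration 2≤3, stipend 31≥11, tuition 30≤57, ranking 39≤73).
I: not dominated (best duration).
J: not dominated.

C, D, I, J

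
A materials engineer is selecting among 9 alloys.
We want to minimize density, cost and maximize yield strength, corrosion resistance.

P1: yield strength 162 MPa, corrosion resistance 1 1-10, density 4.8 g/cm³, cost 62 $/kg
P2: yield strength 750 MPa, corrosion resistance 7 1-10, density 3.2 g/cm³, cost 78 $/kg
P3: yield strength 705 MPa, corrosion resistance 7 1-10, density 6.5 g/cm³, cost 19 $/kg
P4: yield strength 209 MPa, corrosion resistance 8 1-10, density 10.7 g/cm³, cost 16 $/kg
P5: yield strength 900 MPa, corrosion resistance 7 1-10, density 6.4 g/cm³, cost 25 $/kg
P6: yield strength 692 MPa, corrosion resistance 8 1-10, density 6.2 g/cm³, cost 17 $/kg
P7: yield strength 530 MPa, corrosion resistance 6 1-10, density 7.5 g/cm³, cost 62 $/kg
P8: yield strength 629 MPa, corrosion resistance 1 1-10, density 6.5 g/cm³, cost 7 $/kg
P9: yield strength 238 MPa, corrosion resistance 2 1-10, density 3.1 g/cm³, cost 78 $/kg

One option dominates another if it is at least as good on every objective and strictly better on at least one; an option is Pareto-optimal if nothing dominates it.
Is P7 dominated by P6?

Yes

P6 vs P7: yield strength 692≥530, corrosion resistance 8≥6, density 6.2≤7.5, cost 17≤62 — P6 is at least as good on every objective with at least one strict improvement.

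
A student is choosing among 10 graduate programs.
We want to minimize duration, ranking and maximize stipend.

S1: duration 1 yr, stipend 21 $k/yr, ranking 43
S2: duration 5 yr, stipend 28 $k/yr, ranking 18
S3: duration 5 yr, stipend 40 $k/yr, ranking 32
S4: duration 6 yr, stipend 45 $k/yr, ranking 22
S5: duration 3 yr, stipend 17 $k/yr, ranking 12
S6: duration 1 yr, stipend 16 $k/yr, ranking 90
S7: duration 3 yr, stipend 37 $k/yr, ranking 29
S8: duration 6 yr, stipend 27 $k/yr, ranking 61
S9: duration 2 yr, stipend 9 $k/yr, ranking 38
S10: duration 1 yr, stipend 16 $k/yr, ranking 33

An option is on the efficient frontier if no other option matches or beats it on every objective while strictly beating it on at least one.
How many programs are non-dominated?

S1: not dominated.
S2: not dominated.
S3: not dominated.
S4: not dominated (best stipend).
S5: not dominated (best ranking).
S6: dominated by S1 (duration 1≤1, stipend 21≥16, ranking 43≤90).
S7: not dominated.
S8: dominated by S2 (duration 5≤6, stipend 28≥27, ranking 18≤61).
S9: dominated by S10 (duration 1≤2, stipend 16≥9, ranking 33≤38).
S10: not dominated.
Pareto-optimal: S1, S2, S3, S4, S5, S7, S10 → 7.

7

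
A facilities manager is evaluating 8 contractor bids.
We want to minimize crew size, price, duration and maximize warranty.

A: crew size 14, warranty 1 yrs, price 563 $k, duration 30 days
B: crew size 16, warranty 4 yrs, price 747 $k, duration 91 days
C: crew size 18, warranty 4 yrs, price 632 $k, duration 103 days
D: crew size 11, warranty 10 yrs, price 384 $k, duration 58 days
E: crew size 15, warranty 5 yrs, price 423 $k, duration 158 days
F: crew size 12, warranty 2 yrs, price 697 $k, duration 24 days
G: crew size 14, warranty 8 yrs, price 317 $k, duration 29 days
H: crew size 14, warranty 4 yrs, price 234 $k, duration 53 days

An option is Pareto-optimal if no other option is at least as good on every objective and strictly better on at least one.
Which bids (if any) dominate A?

G: crew size 14≤14, warranty 8≥1, price 317≤563, duration 29≤30 — dominates A.
Others (B, C, D, E, F, H) are each worse than A on at least one objective.

G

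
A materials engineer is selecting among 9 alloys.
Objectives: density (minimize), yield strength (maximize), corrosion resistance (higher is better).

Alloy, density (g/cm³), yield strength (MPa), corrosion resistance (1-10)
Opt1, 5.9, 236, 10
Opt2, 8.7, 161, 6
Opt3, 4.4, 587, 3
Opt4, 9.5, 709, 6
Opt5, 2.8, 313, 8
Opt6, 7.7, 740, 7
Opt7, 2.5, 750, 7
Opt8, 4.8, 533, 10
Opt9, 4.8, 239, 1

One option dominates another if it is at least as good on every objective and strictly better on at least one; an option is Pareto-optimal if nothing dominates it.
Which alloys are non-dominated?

Opt5, Opt7, Opt8

Opt1: dominated by Opt8 (density 4.8≤5.9, yield strength 533≥236, corrosion resistance 10≥10).
Opt2: dominated by Opt1 (density 5.9≤8.7, yield strength 236≥161, corrosion resistance 10≥6).
Opt3: dominated by Opt7 (density 2.5≤4.4, yield strength 750≥587, corrosion resistance 7≥3).
Opt4: dominated by Opt6 (density 7.7≤9.5, yield strength 740≥709, corrosion resistance 7≥6).
Opt5: not dominated.
Opt6: dominated by Opt7 (density 2.5≤7.7, yield strength 750≥740, corrosion resistance 7≥7).
Opt7: not dominated (best density).
Opt8: not dominated.
Opt9: dominated by Opt3 (density 4.4≤4.8, yield strength 587≥239, corrosion resistance 3≥1).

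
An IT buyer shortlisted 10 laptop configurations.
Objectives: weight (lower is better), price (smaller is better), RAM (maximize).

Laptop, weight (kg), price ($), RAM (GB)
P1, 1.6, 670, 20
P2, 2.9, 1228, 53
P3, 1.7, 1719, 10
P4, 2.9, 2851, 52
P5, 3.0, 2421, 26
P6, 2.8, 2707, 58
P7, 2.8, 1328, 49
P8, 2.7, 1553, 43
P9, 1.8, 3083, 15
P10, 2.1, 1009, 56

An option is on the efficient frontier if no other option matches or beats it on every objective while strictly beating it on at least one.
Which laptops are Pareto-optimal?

P1: not dominated (best weight).
P2: dominated by P10 (weight 2.1≤2.9, price 1009≤1228, RAM 56≥53).
P3: dominated by P1 (weight 1.6≤1.7, price 670≤1719, RAM 20≥10).
P4: dominated by P2 (weight 2.9≤2.9, price 1228≤2851, RAM 53≥52).
P5: dominated by P2 (weight 2.9≤3.0, price 1228≤2421, RAM 53≥26).
P6: not dominated (best RAM).
P7: dominated by P10 (weight 2.1≤2.8, price 1009≤1328, RAM 56≥49).
P8: dominated by P10 (weight 2.1≤2.7, price 1009≤1553, RAM 56≥43).
P9: dominated by P1 (weight 1.6≤1.8, price 670≤3083, RAM 20≥15).
P10: not dominated.

P1, P6, P10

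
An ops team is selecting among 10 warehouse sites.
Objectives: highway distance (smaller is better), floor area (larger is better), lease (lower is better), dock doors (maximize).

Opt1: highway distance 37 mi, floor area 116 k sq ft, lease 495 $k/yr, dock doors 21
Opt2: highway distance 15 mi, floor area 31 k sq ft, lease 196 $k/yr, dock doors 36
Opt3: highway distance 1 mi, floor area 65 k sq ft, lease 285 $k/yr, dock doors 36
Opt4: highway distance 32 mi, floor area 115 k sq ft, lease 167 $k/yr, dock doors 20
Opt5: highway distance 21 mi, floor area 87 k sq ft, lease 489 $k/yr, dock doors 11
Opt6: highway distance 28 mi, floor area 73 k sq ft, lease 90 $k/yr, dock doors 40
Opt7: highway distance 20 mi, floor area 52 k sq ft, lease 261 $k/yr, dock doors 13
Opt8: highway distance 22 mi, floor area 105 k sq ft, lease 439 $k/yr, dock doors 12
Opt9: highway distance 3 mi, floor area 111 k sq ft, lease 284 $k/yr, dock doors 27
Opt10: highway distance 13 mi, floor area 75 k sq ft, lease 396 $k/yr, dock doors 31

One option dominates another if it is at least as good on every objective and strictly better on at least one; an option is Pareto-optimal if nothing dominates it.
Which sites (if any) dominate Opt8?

Opt9

Opt9: highway distance 3≤22, floor area 111≥105, lease 284≤439, dock doors 27≥12 — dominates Opt8.
Others (Opt1, Opt2, Opt3, Opt4, Opt5, Opt6, Opt7, Opt10) are each worse than Opt8 on at least one objective.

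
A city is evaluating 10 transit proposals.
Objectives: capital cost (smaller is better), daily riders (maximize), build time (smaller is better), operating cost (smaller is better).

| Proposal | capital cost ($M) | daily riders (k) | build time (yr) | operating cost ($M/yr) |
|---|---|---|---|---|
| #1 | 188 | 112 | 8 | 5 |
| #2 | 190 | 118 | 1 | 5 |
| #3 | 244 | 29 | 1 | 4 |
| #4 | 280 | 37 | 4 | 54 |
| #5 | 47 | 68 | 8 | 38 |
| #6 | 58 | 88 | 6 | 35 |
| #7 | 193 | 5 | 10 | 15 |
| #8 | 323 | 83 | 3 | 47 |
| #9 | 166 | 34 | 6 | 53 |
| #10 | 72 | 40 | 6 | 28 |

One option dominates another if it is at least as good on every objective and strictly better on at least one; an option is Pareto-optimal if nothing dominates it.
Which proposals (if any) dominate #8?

#2: capital cost 190≤323, daily riders 118≥83, build time 1≤3, operating cost 5≤47 — dominates #8.
Others (#1, #3, #4, #5, #6, #7, #9, #10) are each worse than #8 on at least one objective.

#2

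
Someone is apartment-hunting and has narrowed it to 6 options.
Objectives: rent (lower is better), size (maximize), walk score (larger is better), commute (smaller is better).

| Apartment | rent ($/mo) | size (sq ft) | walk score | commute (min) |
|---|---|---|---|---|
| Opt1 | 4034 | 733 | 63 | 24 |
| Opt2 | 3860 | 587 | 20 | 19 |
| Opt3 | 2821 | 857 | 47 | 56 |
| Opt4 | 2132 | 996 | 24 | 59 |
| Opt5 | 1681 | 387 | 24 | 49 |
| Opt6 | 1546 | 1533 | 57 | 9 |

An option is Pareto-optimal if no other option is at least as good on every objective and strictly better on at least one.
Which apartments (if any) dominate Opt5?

Opt6

Opt6: rent 1546≤1681, size 1533≥387, walk score 57≥24, commute 9≤49 — dominates Opt5.
Others (Opt1, Opt2, Opt3, Opt4) are each worse than Opt5 on at least one objective.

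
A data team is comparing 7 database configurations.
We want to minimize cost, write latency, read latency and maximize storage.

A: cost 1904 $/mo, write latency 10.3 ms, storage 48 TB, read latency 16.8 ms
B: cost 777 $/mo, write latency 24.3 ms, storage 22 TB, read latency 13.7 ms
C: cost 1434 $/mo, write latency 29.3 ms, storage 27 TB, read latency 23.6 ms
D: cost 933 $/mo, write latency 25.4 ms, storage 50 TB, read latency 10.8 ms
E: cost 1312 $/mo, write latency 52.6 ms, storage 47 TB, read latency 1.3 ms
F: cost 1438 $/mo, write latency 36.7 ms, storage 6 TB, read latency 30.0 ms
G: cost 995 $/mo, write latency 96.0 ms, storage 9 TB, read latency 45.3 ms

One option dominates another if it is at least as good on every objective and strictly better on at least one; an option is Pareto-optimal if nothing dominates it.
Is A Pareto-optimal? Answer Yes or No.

Yes

B: worse on write latency (24.3 vs 10.3).
C: worse on write latency (29.3 vs 10.3).
D: worse on write latency (25.4 vs 10.3).
E: worse on write latency (52.6 vs 10.3).
F: worse on write latency (36.7 vs 10.3).
G: worse on write latency (96.0 vs 10.3).
No option is at least as good as A on every objective and strictly better on one.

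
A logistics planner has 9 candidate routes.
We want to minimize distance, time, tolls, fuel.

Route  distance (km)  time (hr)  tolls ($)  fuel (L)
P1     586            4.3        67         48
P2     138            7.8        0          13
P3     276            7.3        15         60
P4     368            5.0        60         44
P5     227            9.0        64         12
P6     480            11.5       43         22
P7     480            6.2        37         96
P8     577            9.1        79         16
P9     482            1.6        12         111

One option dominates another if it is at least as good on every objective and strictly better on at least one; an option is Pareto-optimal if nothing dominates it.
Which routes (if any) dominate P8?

P2: distance 138≤577, time 7.8≤9.1, tolls 0≤79, fuel 13≤16 — dominates P8.
P5: distance 227≤577, time 9.0≤9.1, tolls 64≤79, fuel 12≤16 — dominates P8.
Others (P1, P3, P4, P6, P7, P9) are each worse than P8 on at least one objective.

P2, P5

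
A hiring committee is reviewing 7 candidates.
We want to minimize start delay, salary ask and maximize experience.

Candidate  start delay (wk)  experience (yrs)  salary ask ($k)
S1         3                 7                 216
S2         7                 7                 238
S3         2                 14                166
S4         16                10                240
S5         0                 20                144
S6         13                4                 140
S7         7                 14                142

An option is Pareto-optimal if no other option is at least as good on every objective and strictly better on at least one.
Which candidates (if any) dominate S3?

S5: start delay 0≤2, experience 20≥14, salary ask 144≤166 — dominates S3.
Others (S1, S2, S4, S6, S7) are each worse than S3 on at least one objective.

S5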